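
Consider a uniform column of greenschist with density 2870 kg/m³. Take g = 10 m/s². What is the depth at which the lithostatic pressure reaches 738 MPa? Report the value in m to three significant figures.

25700 m

h = P/(ρg) = 738 MPa / (2870 kg/m³ × 10 m/s²) = 7.380×10^8 Pa / 28700 Pa/m = 25714 m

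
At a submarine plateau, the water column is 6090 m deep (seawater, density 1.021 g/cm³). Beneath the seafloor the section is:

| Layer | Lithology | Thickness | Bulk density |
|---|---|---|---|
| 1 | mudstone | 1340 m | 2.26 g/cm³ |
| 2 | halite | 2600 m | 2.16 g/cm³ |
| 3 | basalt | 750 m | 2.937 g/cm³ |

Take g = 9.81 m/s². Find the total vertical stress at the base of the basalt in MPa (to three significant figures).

seawater: 1021 kg/m³ × 9.81 m/s² × 6090 m = 6.100×10^7 Pa = 61.00 MPa
mudstone: 2260 kg/m³ × 9.81 m/s² × 1340 m = 2.971×10^7 Pa = 29.71 MPa
halite: 2160 kg/m³ × 9.81 m/s² × 2600 m = 5.509×10^7 Pa = 55.09 MPa
basalt: 2937 kg/m³ × 9.81 m/s² × 750 m = 2.161×10^7 Pa = 21.61 MPa
Total = 61.00 + 29.71 + 55.09 + 21.61 = 167.41 MPa

167 MPa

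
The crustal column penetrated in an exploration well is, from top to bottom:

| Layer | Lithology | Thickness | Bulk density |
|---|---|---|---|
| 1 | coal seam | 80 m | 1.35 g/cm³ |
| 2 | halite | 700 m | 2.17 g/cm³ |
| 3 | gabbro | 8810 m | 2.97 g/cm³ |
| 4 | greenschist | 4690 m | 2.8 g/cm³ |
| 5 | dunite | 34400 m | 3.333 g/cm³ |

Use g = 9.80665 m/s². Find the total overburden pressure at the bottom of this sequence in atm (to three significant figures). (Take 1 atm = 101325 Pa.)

coal seam: 1350 kg/m³ × 9.80665 m/s² × 80 m = 1.059×10^6 Pa = 10.45 atm
halite: 2170 kg/m³ × 9.80665 m/s² × 700 m = 1.490×10^7 Pa = 147.0 atm
gabbro: 2970 kg/m³ × 9.80665 m/s² × 8810 m = 2.566×10^8 Pa = 2532 atm
greenschist: 2800 kg/m³ × 9.80665 m/s² × 4690 m = 1.288×10^8 Pa = 1271 atm
dunite: 3333 kg/m³ × 9.80665 m/s² × 34400 m = 1.124×10^9 Pa = 11097 atm
Total = 10.45 + 147.0 + 2532 + 1271 + 11097 = 15058 atm

15100 atm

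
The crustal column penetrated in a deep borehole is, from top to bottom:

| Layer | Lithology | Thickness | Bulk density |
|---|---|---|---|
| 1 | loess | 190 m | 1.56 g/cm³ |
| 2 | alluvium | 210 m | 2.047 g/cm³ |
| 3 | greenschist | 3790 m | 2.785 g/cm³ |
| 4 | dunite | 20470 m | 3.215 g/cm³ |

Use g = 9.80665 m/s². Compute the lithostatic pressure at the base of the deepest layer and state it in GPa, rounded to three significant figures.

loess: 1560 kg/m³ × 9.80665 m/s² × 190 m = 2.907×10^6 Pa = 2.907×10^-3 GPa
alluvium: 2047 kg/m³ × 9.80665 m/s² × 210 m = 4.216×10^6 Pa = 4.216×10^-3 GPa
greenschist: 2785 kg/m³ × 9.80665 m/s² × 3790 m = 1.035×10^8 Pa = 0.1035 GPa
dunite: 3215 kg/m³ × 9.80665 m/s² × 20470 m = 6.454×10^8 Pa = 0.6454 GPa
Total = 2.907×10^-3 + 4.216×10^-3 + 0.1035 + 0.6454 = 0.75602 GPa

0.756 GPa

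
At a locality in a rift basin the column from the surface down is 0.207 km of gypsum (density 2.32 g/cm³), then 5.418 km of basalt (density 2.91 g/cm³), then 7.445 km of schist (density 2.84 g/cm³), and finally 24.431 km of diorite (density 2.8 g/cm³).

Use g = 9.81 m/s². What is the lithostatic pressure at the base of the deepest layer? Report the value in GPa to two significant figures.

gypsum: 2320 kg/m³ × 9.81 m/s² × 207 m = 4.711×10^6 Pa = 4.711×10^-3 GPa
basalt: 2910 kg/m³ × 9.81 m/s² × 5418 m = 1.547×10^8 Pa = 0.1547 GPa
schist: 2840 kg/m³ × 9.81 m/s² × 7445 m = 2.074×10^8 Pa = 0.2074 GPa
diorite: 2800 kg/m³ × 9.81 m/s² × 24431 m = 6.711×10^8 Pa = 0.6711 GPa
Total = 4.711×10^-3 + 0.1547 + 0.2074 + 0.6711 = 1.0379 GPa

1.0 GPa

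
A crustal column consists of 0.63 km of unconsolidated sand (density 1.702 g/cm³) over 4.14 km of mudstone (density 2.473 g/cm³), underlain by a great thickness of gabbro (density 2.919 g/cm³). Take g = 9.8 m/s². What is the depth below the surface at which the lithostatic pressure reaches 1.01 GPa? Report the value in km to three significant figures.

36.2 km

Pressure at base of upper layers: 1702×9.8×630 + 2473×9.8×4140 = 1.108×10^8 Pa = 0.1108 GPa
Remaining pressure to be supplied by gabbro: 1.010×10^9 − 1.108×10^8 = 8.992×10^8 Pa
Additional depth in gabbro = 8.992×10^8 Pa / (2919 kg/m³ × 9.8 m/s²) = 31432 m
Total depth = 4770 m + 31432 m = 36202 m
= 36.202 km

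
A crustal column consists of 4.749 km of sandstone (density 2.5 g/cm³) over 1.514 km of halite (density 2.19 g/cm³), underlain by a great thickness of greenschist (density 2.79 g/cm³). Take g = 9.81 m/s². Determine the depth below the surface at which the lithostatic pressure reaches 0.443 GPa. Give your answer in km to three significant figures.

Pressure at base of upper layers: 2500×9.81×4749 + 2190×9.81×1514 = 1.490×10^8 Pa = 0.1490 GPa
Remaining pressure to be supplied by greenschist: 4.430×10^8 − 1.490×10^8 = 2.940×10^8 Pa
Additional depth in greenschist = 2.940×10^8 Pa / (2790 kg/m³ × 9.81 m/s²) = 10742 m
Total depth = 6263 m + 10742 m = 17005 m
= 17.005 km

17.0 km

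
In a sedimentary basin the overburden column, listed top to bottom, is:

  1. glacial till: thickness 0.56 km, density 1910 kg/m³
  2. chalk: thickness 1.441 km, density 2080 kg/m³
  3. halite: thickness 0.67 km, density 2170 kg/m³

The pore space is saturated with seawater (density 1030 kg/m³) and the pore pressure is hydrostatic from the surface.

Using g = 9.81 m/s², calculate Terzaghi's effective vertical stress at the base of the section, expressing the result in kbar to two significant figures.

Overburden (lithostatic) stress σ_v:
glacial till: 1910 kg/m³ × 9.81 m/s² × 560 m = 1.049×10^7 Pa = 10.49 MPa
chalk: 2080 kg/m³ × 9.81 m/s² × 1441 m = 2.940×10^7 Pa = 29.40 MPa
halite: 2170 kg/m³ × 9.81 m/s² × 670 m = 1.426×10^7 Pa = 14.26 MPa
Total = 10.49 + 29.40 + 14.26 = 54.159 MPa
Pore pressure P_p = 1030 kg/m³ × 9.81 m/s² × 2671 m = 2.699×10^7 Pa = 26.99 MPa
Effective stress σ' = σ_v − P_p = 54.16 − 26.99 = 27.170 MPa = 0.27170 kbar

0.27 kbar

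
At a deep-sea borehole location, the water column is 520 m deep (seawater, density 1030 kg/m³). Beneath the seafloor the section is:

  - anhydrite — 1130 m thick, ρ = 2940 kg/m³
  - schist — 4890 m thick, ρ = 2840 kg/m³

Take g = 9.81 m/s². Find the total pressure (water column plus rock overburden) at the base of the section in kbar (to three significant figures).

seawater: 1030 kg/m³ × 9.81 m/s² × 520 m = 5.254×10^6 Pa = 0.05254 kbar
anhydrite: 2940 kg/m³ × 9.81 m/s² × 1130 m = 3.259×10^7 Pa = 0.3259 kbar
schist: 2840 kg/m³ × 9.81 m/s² × 4890 m = 1.362×10^8 Pa = 1.362 kbar
Total = 0.05254 + 0.3259 + 1.362 = 1.7408 kbar

1.74 kbar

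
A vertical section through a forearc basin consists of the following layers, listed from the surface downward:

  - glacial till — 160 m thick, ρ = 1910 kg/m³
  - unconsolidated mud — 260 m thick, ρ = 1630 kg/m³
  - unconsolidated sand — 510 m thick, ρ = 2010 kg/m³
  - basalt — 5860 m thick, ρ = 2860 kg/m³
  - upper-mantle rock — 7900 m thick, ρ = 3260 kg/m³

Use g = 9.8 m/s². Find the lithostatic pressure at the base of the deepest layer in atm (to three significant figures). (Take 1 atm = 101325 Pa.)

glacial till: 1910 kg/m³ × 9.8 m/s² × 160 m = 2.995×10^6 Pa = 29.56 atm
unconsolidated mud: 1630 kg/m³ × 9.8 m/s² × 260 m = 4.153×10^6 Pa = 40.99 atm
unconsolidated sand: 2010 kg/m³ × 9.8 m/s² × 510 m = 1.005×10^7 Pa = 99.15 atm
basalt: 2860 kg/m³ × 9.8 m/s² × 5860 m = 1.642×10^8 Pa = 1621 atm
upper-mantle rock: 3260 kg/m³ × 9.8 m/s² × 7900 m = 2.524×10^8 Pa = 2491 atm
Total = 29.56 + 40.99 + 99.15 + 1621 + 2491 = 4281.5 atm

4280 atm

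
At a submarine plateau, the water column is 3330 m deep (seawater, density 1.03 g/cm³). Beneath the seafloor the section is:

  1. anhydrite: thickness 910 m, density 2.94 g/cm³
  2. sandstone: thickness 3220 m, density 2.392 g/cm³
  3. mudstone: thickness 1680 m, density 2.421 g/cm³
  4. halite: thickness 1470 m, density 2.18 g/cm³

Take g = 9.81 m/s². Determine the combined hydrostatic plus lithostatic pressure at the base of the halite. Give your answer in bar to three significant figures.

seawater: 1030 kg/m³ × 9.81 m/s² × 3330 m = 3.365×10^7 Pa = 336.5 bar
anhydrite: 2940 kg/m³ × 9.81 m/s² × 910 m = 2.625×10^7 Pa = 262.5 bar
sandstone: 2392 kg/m³ × 9.81 m/s² × 3220 m = 7.556×10^7 Pa = 755.6 bar
mudstone: 2421 kg/m³ × 9.81 m/s² × 1680 m = 3.990×10^7 Pa = 399.0 bar
halite: 2180 kg/m³ × 9.81 m/s² × 1470 m = 3.144×10^7 Pa = 314.4 bar
Total = 336.5 + 262.5 + 755.6 + 399.0 + 314.4 = 2067.9 bar

2070 bar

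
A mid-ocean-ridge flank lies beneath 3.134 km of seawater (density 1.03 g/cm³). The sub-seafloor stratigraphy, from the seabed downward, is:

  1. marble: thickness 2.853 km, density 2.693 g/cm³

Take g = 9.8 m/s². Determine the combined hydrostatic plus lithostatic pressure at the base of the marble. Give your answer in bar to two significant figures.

seawater: 1030 kg/m³ × 9.8 m/s² × 3134 m = 3.163×10^7 Pa = 316.3 bar
marble: 2693 kg/m³ × 9.8 m/s² × 2853 m = 7.529×10^7 Pa = 752.9 bar
Total = 316.3 + 752.9 = 1069.3 bar

1100 bar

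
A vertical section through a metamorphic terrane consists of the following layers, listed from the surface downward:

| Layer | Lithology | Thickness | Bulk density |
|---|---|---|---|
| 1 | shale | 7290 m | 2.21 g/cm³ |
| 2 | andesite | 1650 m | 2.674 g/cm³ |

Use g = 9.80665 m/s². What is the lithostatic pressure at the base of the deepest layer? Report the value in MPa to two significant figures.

shale: 2210 kg/m³ × 9.80665 m/s² × 7290 m = 1.580×10^8 Pa = 158.0 MPa
andesite: 2674 kg/m³ × 9.80665 m/s² × 1650 m = 4.327×10^7 Pa = 43.27 MPa
Total = 158.0 + 43.27 = 201.26 MPa

200 MPa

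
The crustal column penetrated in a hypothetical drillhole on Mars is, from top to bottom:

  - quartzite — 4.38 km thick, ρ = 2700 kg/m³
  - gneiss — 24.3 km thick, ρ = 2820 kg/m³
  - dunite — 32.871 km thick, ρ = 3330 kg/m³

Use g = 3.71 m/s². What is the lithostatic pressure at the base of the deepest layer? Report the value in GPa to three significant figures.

quartzite: 2700 kg/m³ × 3.71 m/s² × 4380 m = 4.387×10^7 Pa = 0.04387 GPa
gneiss: 2820 kg/m³ × 3.71 m/s² × 24300 m = 2.542×10^8 Pa = 0.2542 GPa
dunite: 3330 kg/m³ × 3.71 m/s² × 32871 m = 4.061×10^8 Pa = 0.4061 GPa
Total = 0.04387 + 0.2542 + 0.4061 = 0.70420 GPa

0.704 GPa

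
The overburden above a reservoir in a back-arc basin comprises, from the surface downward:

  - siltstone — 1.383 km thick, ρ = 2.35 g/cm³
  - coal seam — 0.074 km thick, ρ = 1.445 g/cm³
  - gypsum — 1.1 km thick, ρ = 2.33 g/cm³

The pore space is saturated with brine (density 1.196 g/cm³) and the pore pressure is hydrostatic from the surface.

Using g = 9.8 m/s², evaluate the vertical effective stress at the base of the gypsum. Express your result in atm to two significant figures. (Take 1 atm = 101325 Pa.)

280 atm

Overburden (lithostatic) stress σ_v:
siltstone: 2350 kg/m³ × 9.8 m/s² × 1383 m = 3.185×10^7 Pa = 31.85 MPa
coal seam: 1445 kg/m³ × 9.8 m/s² × 74 m = 1.048×10^6 Pa = 1.048 MPa
gypsum: 2330 kg/m³ × 9.8 m/s² × 1100 m = 2.512×10^7 Pa = 25.12 MPa
Total = 31.85 + 1.048 + 25.12 = 58.016 MPa
Pore pressure P_p = 1196 kg/m³ × 9.8 m/s² × 2557 m = 2.997×10^7 Pa = 29.97 MPa
Effective stress σ' = σ_v − P_p = 58.02 − 29.97 = 28.046 MPa = 276.79 atm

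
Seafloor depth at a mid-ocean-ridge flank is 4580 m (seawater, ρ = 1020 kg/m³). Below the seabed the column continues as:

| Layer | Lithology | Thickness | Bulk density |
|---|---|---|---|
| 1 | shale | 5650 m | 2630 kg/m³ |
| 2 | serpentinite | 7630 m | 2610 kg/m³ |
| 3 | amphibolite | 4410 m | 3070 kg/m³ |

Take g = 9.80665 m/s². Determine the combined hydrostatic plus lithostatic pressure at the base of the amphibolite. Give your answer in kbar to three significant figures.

seawater: 1020 kg/m³ × 9.80665 m/s² × 4580 m = 4.581×10^7 Pa = 0.4581 kbar
shale: 2630 kg/m³ × 9.80665 m/s² × 5650 m = 1.457×10^8 Pa = 1.457 kbar
serpentinite: 2610 kg/m³ × 9.80665 m/s² × 7630 m = 1.953×10^8 Pa = 1.953 kbar
amphibolite: 3070 kg/m³ × 9.80665 m/s² × 4410 m = 1.328×10^8 Pa = 1.328 kbar
Total = 0.4581 + 1.457 + 1.953 + 1.328 = 5.1960 kbar

5.20 kbar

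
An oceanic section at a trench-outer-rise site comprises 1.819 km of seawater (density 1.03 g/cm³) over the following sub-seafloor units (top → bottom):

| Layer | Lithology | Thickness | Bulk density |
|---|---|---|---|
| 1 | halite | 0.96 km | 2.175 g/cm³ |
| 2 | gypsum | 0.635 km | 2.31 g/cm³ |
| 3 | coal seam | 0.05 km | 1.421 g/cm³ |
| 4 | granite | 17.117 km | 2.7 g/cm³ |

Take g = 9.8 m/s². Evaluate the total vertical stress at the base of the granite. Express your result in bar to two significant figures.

seawater: 1030 kg/m³ × 9.8 m/s² × 1819 m = 1.836×10^7 Pa = 183.6 bar
halite: 2175 kg/m³ × 9.8 m/s² × 960 m = 2.046×10^7 Pa = 204.6 bar
gypsum: 2310 kg/m³ × 9.8 m/s² × 635 m = 1.438×10^7 Pa = 143.8 bar
coal seam: 1421 kg/m³ × 9.8 m/s² × 50 m = 6.963×10^5 Pa = 6.963 bar
granite: 2700 kg/m³ × 9.8 m/s² × 17117 m = 4.529×10^8 Pa = 4529 bar
Total = 183.6 + 204.6 + 143.8 + 6.963 + 4529 = 5068.1 bar

5100 bar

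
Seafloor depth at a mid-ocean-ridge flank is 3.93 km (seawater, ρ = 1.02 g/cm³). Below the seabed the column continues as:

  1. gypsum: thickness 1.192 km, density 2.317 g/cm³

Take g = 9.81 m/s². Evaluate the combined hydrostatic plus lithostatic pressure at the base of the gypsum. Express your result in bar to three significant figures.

seawater: 1020 kg/m³ × 9.81 m/s² × 3930 m = 3.932×10^7 Pa = 393.2 bar
gypsum: 2317 kg/m³ × 9.81 m/s² × 1192 m = 2.709×10^7 Pa = 270.9 bar
Total = 393.2 + 270.9 = 664.18 bar

664 bar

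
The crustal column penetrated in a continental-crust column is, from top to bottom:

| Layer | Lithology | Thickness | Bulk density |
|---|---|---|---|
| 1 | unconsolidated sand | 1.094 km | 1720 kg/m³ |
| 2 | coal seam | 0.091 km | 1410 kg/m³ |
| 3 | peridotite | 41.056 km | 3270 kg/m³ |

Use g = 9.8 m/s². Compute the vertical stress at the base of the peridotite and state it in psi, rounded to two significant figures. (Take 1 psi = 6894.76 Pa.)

unconsolidated sand: 1720 kg/m³ × 9.8 m/s² × 1094 m = 1.844×10^7 Pa = 2675 psi
coal seam: 1410 kg/m³ × 9.8 m/s² × 91 m = 1.257×10^6 Pa = 182.4 psi
peridotite: 3270 kg/m³ × 9.8 m/s² × 41056 m = 1.316×10^9 Pa = 1.908×10^5 psi
Total = 2675 + 182.4 + 1.908×10^5 = 1.9368×10^5 psi

190000 psi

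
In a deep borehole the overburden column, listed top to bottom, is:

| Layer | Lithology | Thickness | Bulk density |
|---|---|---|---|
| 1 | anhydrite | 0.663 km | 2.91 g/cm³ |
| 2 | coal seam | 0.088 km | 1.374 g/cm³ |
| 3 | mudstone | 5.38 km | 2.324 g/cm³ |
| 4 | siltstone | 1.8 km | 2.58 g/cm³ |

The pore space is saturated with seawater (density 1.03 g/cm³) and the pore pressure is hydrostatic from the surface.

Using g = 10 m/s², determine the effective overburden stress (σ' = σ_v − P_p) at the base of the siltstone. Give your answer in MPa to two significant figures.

110 MPa

Overburden (lithostatic) stress σ_v:
anhydrite: 2910 kg/m³ × 10 m/s² × 663 m = 1.929×10^7 Pa = 19.29 MPa
coal seam: 1374 kg/m³ × 10 m/s² × 88 m = 1.209×10^6 Pa = 1.209 MPa
mudstone: 2324 kg/m³ × 10 m/s² × 5380 m = 1.250×10^8 Pa = 125.0 MPa
siltstone: 2580 kg/m³ × 10 m/s² × 1800 m = 4.644×10^7 Pa = 46.44 MPa
Total = 19.29 + 1.209 + 125.0 + 46.44 = 191.97 MPa
Pore pressure P_p = 1030 kg/m³ × 10 m/s² × 7931 m = 8.169×10^7 Pa = 81.69 MPa
Effective stress σ' = σ_v − P_p = 192.0 − 81.69 = 110.28 MPa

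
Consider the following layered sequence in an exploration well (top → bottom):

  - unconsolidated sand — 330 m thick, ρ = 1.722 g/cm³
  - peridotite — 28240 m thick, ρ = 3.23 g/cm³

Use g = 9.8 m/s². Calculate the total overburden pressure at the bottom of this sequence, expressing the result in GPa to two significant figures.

0.90 GPa

unconsolidated sand: 1722 kg/m³ × 9.8 m/s² × 330 m = 5.569×10^6 Pa = 5.569×10^-3 GPa
peridotite: 3230 kg/m³ × 9.8 m/s² × 28240 m = 8.939×10^8 Pa = 0.8939 GPa
Total = 5.569×10^-3 + 0.8939 = 0.89948 GPa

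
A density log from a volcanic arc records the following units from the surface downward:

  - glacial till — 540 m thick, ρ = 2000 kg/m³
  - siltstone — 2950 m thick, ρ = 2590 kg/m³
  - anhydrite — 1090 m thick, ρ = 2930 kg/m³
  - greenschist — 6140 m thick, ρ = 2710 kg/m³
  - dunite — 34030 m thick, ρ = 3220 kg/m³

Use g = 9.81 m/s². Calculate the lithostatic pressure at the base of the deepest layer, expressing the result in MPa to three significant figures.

1360 MPa

glacial till: 2000 kg/m³ × 9.81 m/s² × 540 m = 1.059×10^7 Pa = 10.59 MPa
siltstone: 2590 kg/m³ × 9.81 m/s² × 2950 m = 7.495×10^7 Pa = 74.95 MPa
anhydrite: 2930 kg/m³ × 9.81 m/s² × 1090 m = 3.133×10^7 Pa = 31.33 MPa
greenschist: 2710 kg/m³ × 9.81 m/s² × 6140 m = 1.632×10^8 Pa = 163.2 MPa
dunite: 3220 kg/m³ × 9.81 m/s² × 34030 m = 1.075×10^9 Pa = 1075 MPa
Total = 10.59 + 74.95 + 31.33 + 163.2 + 1075 = 1355.1 MPa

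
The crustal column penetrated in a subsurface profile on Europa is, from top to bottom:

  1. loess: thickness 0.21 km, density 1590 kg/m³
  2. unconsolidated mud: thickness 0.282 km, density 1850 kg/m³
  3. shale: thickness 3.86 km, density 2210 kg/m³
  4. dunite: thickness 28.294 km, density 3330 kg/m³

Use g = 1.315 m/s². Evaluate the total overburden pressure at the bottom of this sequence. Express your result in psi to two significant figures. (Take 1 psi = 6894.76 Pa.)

20000 psi

loess: 1590 kg/m³ × 1.315 m/s² × 210 m = 4.391×10^5 Pa = 63.68 psi
unconsolidated mud: 1850 kg/m³ × 1.315 m/s² × 282 m = 6.860×10^5 Pa = 99.50 psi
shale: 2210 kg/m³ × 1.315 m/s² × 3860 m = 1.122×10^7 Pa = 1627 psi
dunite: 3330 kg/m³ × 1.315 m/s² × 28294 m = 1.239×10^8 Pa = 17970 psi
Total = 63.68 + 99.50 + 1627 + 17970 = 19760 psi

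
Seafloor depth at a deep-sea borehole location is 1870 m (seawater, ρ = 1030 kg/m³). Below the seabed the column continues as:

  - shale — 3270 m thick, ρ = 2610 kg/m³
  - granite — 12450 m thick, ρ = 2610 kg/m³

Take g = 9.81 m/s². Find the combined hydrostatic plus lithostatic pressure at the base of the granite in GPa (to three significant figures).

seawater: 1030 kg/m³ × 9.81 m/s² × 1870 m = 1.890×10^7 Pa = 0.01890 GPa
shale: 2610 kg/m³ × 9.81 m/s² × 3270 m = 8.373×10^7 Pa = 0.08373 GPa
granite: 2610 kg/m³ × 9.81 m/s² × 12450 m = 3.188×10^8 Pa = 0.3188 GPa
Total = 0.01890 + 0.08373 + 0.3188 = 0.42139 GPa

0.421 GPa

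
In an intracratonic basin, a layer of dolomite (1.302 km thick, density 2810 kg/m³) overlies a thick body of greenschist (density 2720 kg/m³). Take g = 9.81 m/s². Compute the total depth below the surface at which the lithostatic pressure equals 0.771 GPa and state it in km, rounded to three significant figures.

Pressure at base of upper layers: 2810×9.81×1302 = 3.589×10^7 Pa = 0.03589 GPa
Remaining pressure to be supplied by greenschist: 7.710×10^8 − 3.589×10^7 = 7.351×10^8 Pa
Additional depth in greenschist = 7.351×10^8 Pa / (2720 kg/m³ × 9.81 m/s²) = 27550 m
Total depth = 1302 m + 27550 m = 28852 m
= 28.852 km

28.9 km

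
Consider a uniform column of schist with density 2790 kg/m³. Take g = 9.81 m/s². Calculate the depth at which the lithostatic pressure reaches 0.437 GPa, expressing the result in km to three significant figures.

16.0 km

h = P/(ρg) = 0.437 GPa / (2790 kg/m³ × 9.81 m/s²) = 4.370×10^8 Pa / 27370 Pa/m = 15966 m
= 15.966 km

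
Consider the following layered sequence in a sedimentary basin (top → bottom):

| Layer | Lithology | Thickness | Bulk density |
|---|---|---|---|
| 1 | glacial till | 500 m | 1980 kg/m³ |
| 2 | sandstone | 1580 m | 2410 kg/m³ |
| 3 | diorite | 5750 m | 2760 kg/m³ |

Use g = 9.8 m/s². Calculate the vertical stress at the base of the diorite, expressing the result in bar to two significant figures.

glacial till: 1980 kg/m³ × 9.8 m/s² × 500 m = 9.702×10^6 Pa = 97.02 bar
sandstone: 2410 kg/m³ × 9.8 m/s² × 1580 m = 3.732×10^7 Pa = 373.2 bar
diorite: 2760 kg/m³ × 9.8 m/s² × 5750 m = 1.555×10^8 Pa = 1555 bar
Total = 97.02 + 373.2 + 1555 = 2025.4 bar

2000 bar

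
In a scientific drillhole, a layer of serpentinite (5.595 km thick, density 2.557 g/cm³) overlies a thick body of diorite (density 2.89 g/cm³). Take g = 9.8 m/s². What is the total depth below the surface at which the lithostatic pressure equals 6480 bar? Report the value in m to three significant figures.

Pressure at base of upper layers: 2557×9.8×5595 = 1.402×10^8 Pa = 1402 bar
Remaining pressure to be supplied by diorite: 6.480×10^8 − 1.402×10^8 = 5.078×10^8 Pa
Additional depth in diorite = 5.078×10^8 Pa / (2890 kg/m³ × 9.8 m/s²) = 17929 m
Total depth = 5595 m + 17929 m = 23524 m

23500 m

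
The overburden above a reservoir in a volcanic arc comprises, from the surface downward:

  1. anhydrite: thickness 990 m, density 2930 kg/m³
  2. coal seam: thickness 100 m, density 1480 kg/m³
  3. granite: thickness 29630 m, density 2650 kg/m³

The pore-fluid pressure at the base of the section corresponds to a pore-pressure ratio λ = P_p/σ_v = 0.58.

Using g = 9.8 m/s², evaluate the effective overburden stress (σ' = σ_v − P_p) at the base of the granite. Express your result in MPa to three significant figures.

336 MPa

Overburden (lithostatic) stress σ_v:
anhydrite: 2930 kg/m³ × 9.8 m/s² × 990 m = 2.843×10^7 Pa = 28.43 MPa
coal seam: 1480 kg/m³ × 9.8 m/s² × 100 m = 1.450×10^6 Pa = 1.450 MPa
granite: 2650 kg/m³ × 9.8 m/s² × 29630 m = 7.695×10^8 Pa = 769.5 MPa
Total = 28.43 + 1.450 + 769.5 = 799.37 MPa
Pore pressure P_p = λ·σ_v = 0.58 × 799.4 MPa = 463.6 MPa
Effective stress σ' = σ_v − P_p = 799.4 − 463.6 = 335.73 MPa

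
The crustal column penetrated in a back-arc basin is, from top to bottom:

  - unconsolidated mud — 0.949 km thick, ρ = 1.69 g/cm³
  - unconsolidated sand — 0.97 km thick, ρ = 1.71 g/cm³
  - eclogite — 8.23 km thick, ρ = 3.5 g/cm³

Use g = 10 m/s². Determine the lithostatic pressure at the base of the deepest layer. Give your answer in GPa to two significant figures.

unconsolidated mud: 1690 kg/m³ × 10 m/s² × 949 m = 1.604×10^7 Pa = 0.01604 GPa
unconsolidated sand: 1710 kg/m³ × 10 m/s² × 970 m = 1.659×10^7 Pa = 0.01659 GPa
eclogite: 3500 kg/m³ × 10 m/s² × 8230 m = 2.881×10^8 Pa = 0.2880 GPa
Total = 0.01604 + 0.01659 + 0.2880 = 0.32068 GPa

0.32 GPa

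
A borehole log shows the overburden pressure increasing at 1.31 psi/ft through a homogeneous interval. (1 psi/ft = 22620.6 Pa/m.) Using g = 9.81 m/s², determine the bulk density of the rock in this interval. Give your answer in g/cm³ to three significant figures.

3.02 g/cm³

ρ = (dP/dz)/g = 1.31 psi/ft / 9.81 m/s² = 29633 Pa/m / 9.81 m/s² = 3020.7 kg/m³
= 3.021 g/cm³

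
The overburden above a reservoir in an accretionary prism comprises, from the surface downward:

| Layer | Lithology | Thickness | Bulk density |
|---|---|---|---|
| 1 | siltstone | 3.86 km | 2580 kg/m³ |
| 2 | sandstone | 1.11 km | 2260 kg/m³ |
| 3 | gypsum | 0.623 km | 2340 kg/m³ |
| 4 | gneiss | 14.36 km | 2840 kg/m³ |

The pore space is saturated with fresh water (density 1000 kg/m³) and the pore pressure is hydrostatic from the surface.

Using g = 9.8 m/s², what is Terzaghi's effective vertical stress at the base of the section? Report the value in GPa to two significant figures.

0.34 GPa

Overburden (lithostatic) stress σ_v:
siltstone: 2580 kg/m³ × 9.8 m/s² × 3860 m = 9.760×10^7 Pa = 97.60 MPa
sandstone: 2260 kg/m³ × 9.8 m/s² × 1110 m = 2.458×10^7 Pa = 24.58 MPa
gypsum: 2340 kg/m³ × 9.8 m/s² × 623 m = 1.429×10^7 Pa = 14.29 MPa
gneiss: 2840 kg/m³ × 9.8 m/s² × 14360 m = 3.997×10^8 Pa = 399.7 MPa
Total = 97.60 + 24.58 + 14.29 + 399.7 = 536.13 MPa
Pore pressure P_p = 1000 kg/m³ × 9.8 m/s² × 19953 m = 1.955×10^8 Pa = 195.5 MPa
Effective stress σ' = σ_v − P_p = 536.1 − 195.5 = 340.60 MPa = 0.34060 GPa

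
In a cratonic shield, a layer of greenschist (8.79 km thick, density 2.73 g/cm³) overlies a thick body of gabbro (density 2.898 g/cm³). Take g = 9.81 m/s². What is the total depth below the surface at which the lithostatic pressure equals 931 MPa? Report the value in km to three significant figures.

Pressure at base of upper layers: 2730×9.81×8790 = 2.354×10^8 Pa = 235.4 MPa
Remaining pressure to be supplied by gabbro: 9.310×10^8 − 2.354×10^8 = 6.956×10^8 Pa
Additional depth in gabbro = 6.956×10^8 Pa / (2898 kg/m³ × 9.81 m/s²) = 24467 m
Total depth = 8790 m + 24467 m = 33257 m
= 33.257 km

33.3 km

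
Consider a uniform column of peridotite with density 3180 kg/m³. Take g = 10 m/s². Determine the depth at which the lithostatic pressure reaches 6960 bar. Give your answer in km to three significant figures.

21.9 km

h = P/(ρg) = 6960 bar / (3180 kg/m³ × 10 m/s²) = 6.960×10^8 Pa / 31800 Pa/m = 21887 m
= 21.887 km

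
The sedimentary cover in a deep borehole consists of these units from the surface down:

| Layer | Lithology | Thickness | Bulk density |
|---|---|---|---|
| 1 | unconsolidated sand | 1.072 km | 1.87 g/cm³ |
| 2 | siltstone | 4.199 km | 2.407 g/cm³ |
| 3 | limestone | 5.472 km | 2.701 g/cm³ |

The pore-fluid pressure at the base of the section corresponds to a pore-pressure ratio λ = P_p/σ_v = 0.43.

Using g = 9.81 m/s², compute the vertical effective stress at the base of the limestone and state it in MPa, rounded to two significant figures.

Overburden (lithostatic) stress σ_v:
unconsolidated sand: 1870 kg/m³ × 9.81 m/s² × 1072 m = 1.967×10^7 Pa = 19.67 MPa
siltstone: 2407 kg/m³ × 9.81 m/s² × 4199 m = 9.915×10^7 Pa = 99.15 MPa
limestone: 2701 kg/m³ × 9.81 m/s² × 5472 m = 1.450×10^8 Pa = 145.0 MPa
Total = 19.67 + 99.15 + 145.0 = 263.81 MPa
Pore pressure P_p = λ·σ_v = 0.43 × 263.8 MPa = 113.4 MPa
Effective stress σ' = σ_v − P_p = 263.8 − 113.4 = 150.37 MPa

150 MPa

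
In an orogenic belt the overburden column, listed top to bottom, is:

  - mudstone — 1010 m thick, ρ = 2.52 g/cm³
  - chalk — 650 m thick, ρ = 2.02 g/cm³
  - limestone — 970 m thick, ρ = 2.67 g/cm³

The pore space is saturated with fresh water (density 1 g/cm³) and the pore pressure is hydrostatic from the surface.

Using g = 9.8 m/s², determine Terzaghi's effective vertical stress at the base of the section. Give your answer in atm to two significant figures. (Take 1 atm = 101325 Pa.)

Overburden (lithostatic) stress σ_v:
mudstone: 2520 kg/m³ × 9.8 m/s² × 1010 m = 2.494×10^7 Pa = 24.94 MPa
chalk: 2020 kg/m³ × 9.8 m/s² × 650 m = 1.287×10^7 Pa = 12.87 MPa
limestone: 2670 kg/m³ × 9.8 m/s² × 970 m = 2.538×10^7 Pa = 25.38 MPa
Total = 24.94 + 12.87 + 25.38 = 63.191 MPa
Pore pressure P_p = 1000 kg/m³ × 9.8 m/s² × 2630 m = 2.577×10^7 Pa = 25.77 MPa
Effective stress σ' = σ_v − P_p = 63.19 − 25.77 = 37.417 MPa = 369.28 atm

370 atm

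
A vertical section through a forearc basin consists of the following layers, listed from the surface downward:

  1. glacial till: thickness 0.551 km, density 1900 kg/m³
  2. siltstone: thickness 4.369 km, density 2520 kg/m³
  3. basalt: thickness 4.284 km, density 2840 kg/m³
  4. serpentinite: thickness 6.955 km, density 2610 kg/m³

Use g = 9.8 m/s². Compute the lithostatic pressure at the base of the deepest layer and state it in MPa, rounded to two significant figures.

glacial till: 1900 kg/m³ × 9.8 m/s² × 551 m = 1.026×10^7 Pa = 10.26 MPa
siltstone: 2520 kg/m³ × 9.8 m/s² × 4369 m = 1.079×10^8 Pa = 107.9 MPa
basalt: 2840 kg/m³ × 9.8 m/s² × 4284 m = 1.192×10^8 Pa = 119.2 MPa
serpentinite: 2610 kg/m³ × 9.8 m/s² × 6955 m = 1.779×10^8 Pa = 177.9 MPa
Total = 10.26 + 107.9 + 119.2 + 177.9 = 415.28 MPa

420 MPa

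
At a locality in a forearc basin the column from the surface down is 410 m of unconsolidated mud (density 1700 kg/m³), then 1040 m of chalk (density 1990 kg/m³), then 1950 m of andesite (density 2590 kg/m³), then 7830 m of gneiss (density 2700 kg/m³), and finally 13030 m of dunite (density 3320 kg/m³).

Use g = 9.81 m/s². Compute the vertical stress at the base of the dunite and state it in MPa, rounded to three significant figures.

unconsolidated mud: 1700 kg/m³ × 9.81 m/s² × 410 m = 6.838×10^6 Pa = 6.838 MPa
chalk: 1990 kg/m³ × 9.81 m/s² × 1040 m = 2.030×10^7 Pa = 20.30 MPa
andesite: 2590 kg/m³ × 9.81 m/s² × 1950 m = 4.955×10^7 Pa = 49.55 MPa
gneiss: 2700 kg/m³ × 9.81 m/s² × 7830 m = 2.074×10^8 Pa = 207.4 MPa
dunite: 3320 kg/m³ × 9.81 m/s² × 13030 m = 4.244×10^8 Pa = 424.4 MPa
Total = 6.838 + 20.30 + 49.55 + 207.4 + 424.4 = 708.46 MPa

708 MPa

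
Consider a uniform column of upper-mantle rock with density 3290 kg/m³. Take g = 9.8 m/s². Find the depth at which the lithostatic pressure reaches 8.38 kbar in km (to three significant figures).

h = P/(ρg) = 8.38 kbar / (3290 kg/m³ × 9.8 m/s²) = 8.380×10^8 Pa / 32242 Pa/m = 25991 m
= 25.991 km

26.0 km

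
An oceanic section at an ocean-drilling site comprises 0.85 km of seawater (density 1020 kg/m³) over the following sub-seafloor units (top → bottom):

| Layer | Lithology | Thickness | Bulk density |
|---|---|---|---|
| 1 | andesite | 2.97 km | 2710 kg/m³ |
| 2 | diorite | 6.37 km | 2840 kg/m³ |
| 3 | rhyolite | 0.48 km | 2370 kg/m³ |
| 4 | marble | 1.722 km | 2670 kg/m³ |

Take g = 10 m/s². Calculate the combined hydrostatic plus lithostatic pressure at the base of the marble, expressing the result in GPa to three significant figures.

seawater: 1020 kg/m³ × 10 m/s² × 850 m = 8.670×10^6 Pa = 8.670×10^-3 GPa
andesite: 2710 kg/m³ × 10 m/s² × 2970 m = 8.049×10^7 Pa = 0.08049 GPa
diorite: 2840 kg/m³ × 10 m/s² × 6370 m = 1.809×10^8 Pa = 0.1809 GPa
rhyolite: 2370 kg/m³ × 10 m/s² × 480 m = 1.138×10^7 Pa = 0.01138 GPa
marble: 2670 kg/m³ × 10 m/s² × 1722 m = 4.598×10^7 Pa = 0.04598 GPa
Total = 8.670×10^-3 + 0.08049 + 0.1809 + 0.01138 + 0.04598 = 0.32742 GPa

0.327 GPa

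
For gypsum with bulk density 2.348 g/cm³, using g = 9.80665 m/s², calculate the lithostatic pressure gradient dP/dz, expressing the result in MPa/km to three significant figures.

dP/dz = ρg = 2348 kg/m³ × 9.80665 m/s² = 23026 Pa/m
= 23026 Pa/m × (1 MPa/km / 1000.0 Pa/m) = 23.026 MPa/km

23.0 MPa/km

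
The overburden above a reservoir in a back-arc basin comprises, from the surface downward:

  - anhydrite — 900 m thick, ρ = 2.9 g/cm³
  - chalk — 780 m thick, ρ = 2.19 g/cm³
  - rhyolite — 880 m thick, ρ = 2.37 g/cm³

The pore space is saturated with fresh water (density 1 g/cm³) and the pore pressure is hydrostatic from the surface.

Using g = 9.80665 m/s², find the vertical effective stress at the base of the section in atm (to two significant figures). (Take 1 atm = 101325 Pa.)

370 atm

Overburden (lithostatic) stress σ_v:
anhydrite: 2900 kg/m³ × 9.80665 m/s² × 900 m = 2.560×10^7 Pa = 25.60 MPa
chalk: 2190 kg/m³ × 9.80665 m/s² × 780 m = 1.675×10^7 Pa = 16.75 MPa
rhyolite: 2370 kg/m³ × 9.80665 m/s² × 880 m = 2.045×10^7 Pa = 20.45 MPa
Total = 25.60 + 16.75 + 20.45 = 62.800 MPa
Pore pressure P_p = 1000 kg/m³ × 9.80665 m/s² × 2560 m = 2.511×10^7 Pa = 25.11 MPa
Effective stress σ' = σ_v − P_p = 62.80 − 25.11 = 37.695 MPa = 372.02 atm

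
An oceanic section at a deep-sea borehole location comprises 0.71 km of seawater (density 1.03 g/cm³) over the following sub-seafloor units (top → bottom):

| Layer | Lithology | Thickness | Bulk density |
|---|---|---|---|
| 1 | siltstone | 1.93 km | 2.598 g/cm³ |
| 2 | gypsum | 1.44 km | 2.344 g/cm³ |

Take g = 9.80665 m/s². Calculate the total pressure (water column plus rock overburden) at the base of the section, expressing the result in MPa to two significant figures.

89 MPa

seawater: 1030 kg/m³ × 9.80665 m/s² × 710 m = 7.172×10^6 Pa = 7.172 MPa
siltstone: 2598 kg/m³ × 9.80665 m/s² × 1930 m = 4.917×10^7 Pa = 49.17 MPa
gypsum: 2344 kg/m³ × 9.80665 m/s² × 1440 m = 3.310×10^7 Pa = 33.10 MPa
Total = 7.172 + 49.17 + 33.10 = 89.444 MPa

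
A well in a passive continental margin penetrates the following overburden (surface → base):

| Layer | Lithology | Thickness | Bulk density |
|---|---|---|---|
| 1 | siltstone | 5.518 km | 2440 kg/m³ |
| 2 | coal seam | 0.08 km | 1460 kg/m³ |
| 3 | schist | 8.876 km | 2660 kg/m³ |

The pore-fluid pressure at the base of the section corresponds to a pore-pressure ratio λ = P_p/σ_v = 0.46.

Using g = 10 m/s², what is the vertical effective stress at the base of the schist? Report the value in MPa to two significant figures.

Overburden (lithostatic) stress σ_v:
siltstone: 2440 kg/m³ × 10 m/s² × 5518 m = 1.346×10^8 Pa = 134.6 MPa
coal seam: 1460 kg/m³ × 10 m/s² × 80 m = 1.168×10^6 Pa = 1.168 MPa
schist: 2660 kg/m³ × 10 m/s² × 8876 m = 2.361×10^8 Pa = 236.1 MPa
Total = 134.6 + 1.168 + 236.1 = 371.91 MPa
Pore pressure P_p = λ·σ_v = 0.46 × 371.9 MPa = 171.1 MPa
Effective stress σ' = σ_v − P_p = 371.9 − 171.1 = 200.83 MPa

200 MPa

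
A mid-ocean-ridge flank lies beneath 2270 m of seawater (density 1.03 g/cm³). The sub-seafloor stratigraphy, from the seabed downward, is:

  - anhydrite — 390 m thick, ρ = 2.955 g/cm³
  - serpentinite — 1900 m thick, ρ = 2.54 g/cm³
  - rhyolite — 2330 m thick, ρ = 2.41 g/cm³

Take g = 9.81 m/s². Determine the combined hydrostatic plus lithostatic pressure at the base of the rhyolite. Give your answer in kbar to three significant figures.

1.37 kbar

seawater: 1030 kg/m³ × 9.81 m/s² × 2270 m = 2.294×10^7 Pa = 0.2294 kbar
anhydrite: 2955 kg/m³ × 9.81 m/s² × 390 m = 1.131×10^7 Pa = 0.1131 kbar
serpentinite: 2540 kg/m³ × 9.81 m/s² × 1900 m = 4.734×10^7 Pa = 0.4734 kbar
rhyolite: 2410 kg/m³ × 9.81 m/s² × 2330 m = 5.509×10^7 Pa = 0.5509 kbar
Total = 0.2294 + 0.1131 + 0.4734 + 0.5509 = 1.3667 kbar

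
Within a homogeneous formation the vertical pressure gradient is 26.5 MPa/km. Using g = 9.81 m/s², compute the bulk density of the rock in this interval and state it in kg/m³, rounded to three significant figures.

2700 kg/m³

ρ = (dP/dz)/g = 26.5 MPa/km / 9.81 m/s² = 26500 Pa/m / 9.81 m/s² = 2701.3 kg/m³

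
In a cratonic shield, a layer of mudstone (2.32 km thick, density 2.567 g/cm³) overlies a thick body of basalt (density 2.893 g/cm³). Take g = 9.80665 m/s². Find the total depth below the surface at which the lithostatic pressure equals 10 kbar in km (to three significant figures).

Pressure at base of upper layers: 2567×9.80665×2320 = 5.840×10^7 Pa = 0.5840 kbar
Remaining pressure to be supplied by basalt: 1.000×10^9 − 5.840×10^7 = 9.416×10^8 Pa
Additional depth in basalt = 9.416×10^8 Pa / (2893 kg/m³ × 9.80665 m/s²) = 33189 m
Total depth = 2320 m + 33189 m = 35509 m
= 35.509 km

35.5 km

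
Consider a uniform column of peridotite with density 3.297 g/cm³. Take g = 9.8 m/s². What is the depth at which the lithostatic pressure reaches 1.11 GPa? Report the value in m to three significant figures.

34400 m

h = P/(ρg) = 1.11 GPa / (3297 kg/m³ × 9.8 m/s²) = 1.110×10^9 Pa / 32311 Pa/m = 34354 m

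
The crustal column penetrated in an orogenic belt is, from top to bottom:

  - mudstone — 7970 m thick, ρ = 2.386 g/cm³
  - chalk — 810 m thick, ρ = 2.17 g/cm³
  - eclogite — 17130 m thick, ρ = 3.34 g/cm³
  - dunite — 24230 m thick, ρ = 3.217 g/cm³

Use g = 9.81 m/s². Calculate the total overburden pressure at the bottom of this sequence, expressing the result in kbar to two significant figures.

15 kbar

mudstone: 2386 kg/m³ × 9.81 m/s² × 7970 m = 1.866×10^8 Pa = 1.866 kbar
chalk: 2170 kg/m³ × 9.81 m/s² × 810 m = 1.724×10^7 Pa = 0.1724 kbar
eclogite: 3340 kg/m³ × 9.81 m/s² × 17130 m = 5.613×10^8 Pa = 5.613 kbar
dunite: 3217 kg/m³ × 9.81 m/s² × 24230 m = 7.647×10^8 Pa = 7.647 kbar
Total = 1.866 + 0.1724 + 5.613 + 7.647 = 15.297 kbar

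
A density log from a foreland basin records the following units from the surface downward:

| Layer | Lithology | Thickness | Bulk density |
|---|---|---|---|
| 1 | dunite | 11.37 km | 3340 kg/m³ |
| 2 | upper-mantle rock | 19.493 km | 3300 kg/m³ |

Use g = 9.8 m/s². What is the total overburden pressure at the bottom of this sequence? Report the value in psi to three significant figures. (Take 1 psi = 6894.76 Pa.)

dunite: 3340 kg/m³ × 9.8 m/s² × 11370 m = 3.722×10^8 Pa = 53978 psi
upper-mantle rock: 3300 kg/m³ × 9.8 m/s² × 19493 m = 6.304×10^8 Pa = 91432 psi
Total = 53978 + 91432 = 1.4541×10^5 psi

145000 psi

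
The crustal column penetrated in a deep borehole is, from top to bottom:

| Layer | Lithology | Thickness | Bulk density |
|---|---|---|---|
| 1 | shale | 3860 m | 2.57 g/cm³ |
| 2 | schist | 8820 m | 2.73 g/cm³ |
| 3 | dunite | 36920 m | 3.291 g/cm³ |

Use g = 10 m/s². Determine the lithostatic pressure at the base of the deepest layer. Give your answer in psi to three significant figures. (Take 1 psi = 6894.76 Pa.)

226000 psi

shale: 2570 kg/m³ × 10 m/s² × 3860 m = 9.920×10^7 Pa = 14388 psi
schist: 2730 kg/m³ × 10 m/s² × 8820 m = 2.408×10^8 Pa = 34923 psi
dunite: 3291 kg/m³ × 10 m/s² × 36920 m = 1.215×10^9 Pa = 1.762×10^5 psi
Total = 14388 + 34923 + 1.762×10^5 = 2.2554×10^5 psi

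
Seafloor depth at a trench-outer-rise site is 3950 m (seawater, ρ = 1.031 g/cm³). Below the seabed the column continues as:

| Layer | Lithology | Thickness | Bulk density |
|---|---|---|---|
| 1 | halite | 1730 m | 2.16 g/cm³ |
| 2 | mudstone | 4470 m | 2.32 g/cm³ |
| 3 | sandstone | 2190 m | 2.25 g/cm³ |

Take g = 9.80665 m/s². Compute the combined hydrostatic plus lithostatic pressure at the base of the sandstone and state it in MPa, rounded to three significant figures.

seawater: 1031 kg/m³ × 9.80665 m/s² × 3950 m = 3.994×10^7 Pa = 39.94 MPa
halite: 2160 kg/m³ × 9.80665 m/s² × 1730 m = 3.665×10^7 Pa = 36.65 MPa
mudstone: 2320 kg/m³ × 9.80665 m/s² × 4470 m = 1.017×10^8 Pa = 101.7 MPa
sandstone: 2250 kg/m³ × 9.80665 m/s² × 2190 m = 4.832×10^7 Pa = 48.32 MPa
Total = 39.94 + 36.65 + 101.7 + 48.32 = 226.60 MPa

227 MPa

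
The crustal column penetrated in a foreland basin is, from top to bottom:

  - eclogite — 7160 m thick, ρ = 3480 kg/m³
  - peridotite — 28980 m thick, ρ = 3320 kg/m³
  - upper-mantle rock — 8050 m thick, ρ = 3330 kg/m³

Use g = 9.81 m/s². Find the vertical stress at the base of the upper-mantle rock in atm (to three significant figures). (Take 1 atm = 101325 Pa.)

eclogite: 3480 kg/m³ × 9.81 m/s² × 7160 m = 2.444×10^8 Pa = 2412 atm
peridotite: 3320 kg/m³ × 9.81 m/s² × 28980 m = 9.439×10^8 Pa = 9315 atm
upper-mantle rock: 3330 kg/m³ × 9.81 m/s² × 8050 m = 2.630×10^8 Pa = 2595 atm
Total = 2412 + 9315 + 2595 = 14323 atm

14300 atm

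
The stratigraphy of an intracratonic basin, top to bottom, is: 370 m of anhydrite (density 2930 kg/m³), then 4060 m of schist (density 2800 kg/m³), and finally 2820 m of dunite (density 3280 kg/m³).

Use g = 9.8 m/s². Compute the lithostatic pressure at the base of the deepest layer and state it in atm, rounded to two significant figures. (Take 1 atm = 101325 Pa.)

anhydrite: 2930 kg/m³ × 9.8 m/s² × 370 m = 1.062×10^7 Pa = 104.9 atm
schist: 2800 kg/m³ × 9.8 m/s² × 4060 m = 1.114×10^8 Pa = 1099 atm
dunite: 3280 kg/m³ × 9.8 m/s² × 2820 m = 9.065×10^7 Pa = 894.6 atm
Total = 104.9 + 1099 + 894.6 = 2099.0 atm

2100 atm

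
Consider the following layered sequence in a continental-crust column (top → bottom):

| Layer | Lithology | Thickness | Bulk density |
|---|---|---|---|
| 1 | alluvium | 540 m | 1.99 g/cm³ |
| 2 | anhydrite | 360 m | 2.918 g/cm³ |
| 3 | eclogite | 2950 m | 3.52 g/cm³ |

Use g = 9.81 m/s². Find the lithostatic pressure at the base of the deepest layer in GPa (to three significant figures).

0.123 GPa

alluvium: 1990 kg/m³ × 9.81 m/s² × 540 m = 1.054×10^7 Pa = 0.01054 GPa
anhydrite: 2918 kg/m³ × 9.81 m/s² × 360 m = 1.031×10^7 Pa = 0.01031 GPa
eclogite: 3520 kg/m³ × 9.81 m/s² × 2950 m = 1.019×10^8 Pa = 0.1019 GPa
Total = 0.01054 + 0.01031 + 0.1019 = 0.12271 GPa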